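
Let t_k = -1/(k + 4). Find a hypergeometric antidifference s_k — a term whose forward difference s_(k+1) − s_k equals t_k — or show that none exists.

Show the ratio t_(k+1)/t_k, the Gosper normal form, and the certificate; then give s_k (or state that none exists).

The ratio is (k + 4)/(k + 5).
A = k + 4, B = k + 5, C = 1.
Need (k + 4)·f(k+1) − (k + 4)·f(k) = 1.
d = 0 from the (1,1,0) case.
f = c0 ⇒ A·f(k+1) − B(k−1)·f(k) − C = -1. The system {-1 = 0} is inconsistent; no antidifference.

none — t_k is not Gosper-summable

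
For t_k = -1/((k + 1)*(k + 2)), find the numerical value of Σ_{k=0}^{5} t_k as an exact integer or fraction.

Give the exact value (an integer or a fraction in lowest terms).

Ratio r(k) = (k + 1)/(k + 3).
Take A(k)=k + 1, B(k)=k + 3, C(k)=1.
f must satisfy (k + 1)·f(k+1) − (k + 2)·f(k) = 1.
d = 1 from the (1,1,0) case.
Solving with deg f ≤ 1: f(k) = k.
Certificate R = B(k−1)f/C = k*(k + 2) gives s_k = -k/(k + 1).
Check: Δs_k = -1/(k**2 + 3*k + 2). ✓
Sum = s_(6) − s_(0); s_(6) = -6/7, s_(0) = 0 ⇒ -6/7.

Σ = -6/7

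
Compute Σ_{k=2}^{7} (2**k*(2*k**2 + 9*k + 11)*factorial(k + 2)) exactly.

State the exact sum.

Σ = 8360754912

Compute t_(k+1)/t_k: get 2*(2*k**3 + 19*k**2 + 61*k + 66)/(2*k**2 + 9*k + 11).
Take A(k)=2*k + 6, B(k)=1, C(k)=k**2 + 9*k/2 + 11/2.
Set up (2*k + 6)·f(k+1) − (1)·f(k) − (k**2 + 9*k/2 + 11/2) = 0.
Bound: deg f ≤ 1.
Solving with deg f ≤ 1: f(k) = (k + 1)/2.
Then R = B(k−1)f/C = (k + 1)/(2*k**2 + 9*k + 11), so s_k = R(k)·t_k = 2**k*(k + 1)*factorial(k + 2).
Δs = 2**k*(2*k**2 + 9*k + 11)*factorial(k + 2), as required.
Telescoping: Σ = s_(8) − s_(2) = 8360755200 − (288) = 8360754912.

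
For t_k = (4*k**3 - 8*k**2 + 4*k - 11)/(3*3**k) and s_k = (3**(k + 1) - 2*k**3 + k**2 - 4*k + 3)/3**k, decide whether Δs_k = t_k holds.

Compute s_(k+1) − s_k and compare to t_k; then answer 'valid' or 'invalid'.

s_(k+1) = (9*3**k - 2*k**3 - 5*k**2 - 8*k - 2)/(3*3**k)
s_(k+1) − s_k = (4*k**3 - 8*k**2 + 4*k - 11)/(3*3**k)
(s_(k+1) − s_k) − t_k = 0

valid; difference matches t_k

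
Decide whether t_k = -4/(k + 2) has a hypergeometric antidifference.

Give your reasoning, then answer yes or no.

No — key equation has no polynomial f.

Ratio r(k) = (k + 2)/(k + 3).
Take A(k)=k + 2, B(k)=k + 3, C(k)=1.
Need (k + 2)·f(k+1) − (k + 2)·f(k) = 1.
d = 0 from the (1,1,0) case.
Write f(k) = c0. Then LHS − RHS = -1, requiring -1 = 0: contradictory. No certificate.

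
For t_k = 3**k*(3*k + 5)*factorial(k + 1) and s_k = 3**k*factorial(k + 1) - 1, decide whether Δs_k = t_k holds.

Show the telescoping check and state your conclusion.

s_(k+1) = 3**(k + 1)*factorial(k + 2) - 1
s_(k+1) − s_k = 3**k*(3*k + 5)*factorial(k + 1)
(s_(k+1) − s_k) − t_k = 0

valid; difference matches t_k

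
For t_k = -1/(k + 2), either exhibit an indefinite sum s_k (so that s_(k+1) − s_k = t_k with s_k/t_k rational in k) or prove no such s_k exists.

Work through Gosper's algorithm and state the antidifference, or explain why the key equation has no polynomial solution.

Ratio r(k) = (k + 2)/(k + 3).
So A=k + 2 and B=k + 3, with C=1.
Set up (k + 2)·f(k+1) − (k + 2)·f(k) − (1) = 0.
d = 0 from the (1,1,0) case.
Generic f = c0 gives residual -1; -1 = 0 cannot hold, so t_k is not Gosper-summable.

none (Gosper's algorithm certifies no s_k)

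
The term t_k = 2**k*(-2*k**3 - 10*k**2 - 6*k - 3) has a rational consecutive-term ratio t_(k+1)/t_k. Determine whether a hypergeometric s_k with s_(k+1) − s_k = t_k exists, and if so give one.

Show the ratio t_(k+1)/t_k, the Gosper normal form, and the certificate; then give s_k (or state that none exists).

t_(k+1)/t_k = 2*(2*k**3 + 16*k**2 + 32*k + 21)/(2*k**3 + 10*k**2 + 6*k + 3).
Take A(k)=2, B(k)=1, C(k)=k**3 + 5*k**2 + 3*k + 3/2.
Need (2)·f(k+1) − (1)·f(k) = k**3 + 5*k**2 + 3*k + 3/2.
Bound: deg f ≤ 3.
Match coefficients ⇒ f(k) = (2*k**3 - 2*k**2 + 2*k - 1)/2.
Certificate R = B(k−1)f/C = (2*k**3 - 2*k**2 + 2*k - 1)/(2*k**3 + 10*k**2 + 6*k + 3) gives s_k = 2**k*(-2*k**3 + 2*k**2 - 2*k + 1).
s_(k+1) − s_k = 2**k*(-2*k**3 - 10*k**2 - 6*k - 3) = t_k.

s_k = 2**k*(-2*k**3 + 2*k**2 - 2*k + 1)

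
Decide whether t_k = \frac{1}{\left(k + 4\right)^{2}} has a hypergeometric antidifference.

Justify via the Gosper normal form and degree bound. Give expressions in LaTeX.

The ratio is (k + 4)**2/(k + 5)**2.
Normal form (A,B,C) = (k**2 + 8*k + 16, k**2 + 10*k + 25, 1).
Key eq: (k**2 + 8*k + 16)·f(k+1) = (k**2 + 8*k + 16)·f(k) + (1).
deg f ≤ 0 (via 2,2,0).
Write f(k) = c0. Then LHS − RHS = -1, requiring -1 = 0: contradictory. No certificate.

No. Not Gosper-summable.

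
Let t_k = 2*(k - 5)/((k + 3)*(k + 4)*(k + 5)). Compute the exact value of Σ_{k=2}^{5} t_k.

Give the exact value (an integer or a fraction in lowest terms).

Σ = -2/45

Step 1: r(k) = (k - 4)*(k + 3)/((k - 5)*(k + 6)).
Take A(k)=k + 3, B(k)=k + 6, C(k)=k - 5.
Solve (k + 3)·f(k+1) − (k + 5)·f(k) = k - 5.
d = 2 from the (1,1,1) case.
Match coefficients ⇒ f(k) = -k*(k + 19)/12.
R(k) = B(k−1)·f(k)/C(k) = -k*(k + 5)*(k + 19)/(12*(k - 5)); s_k = R·t_k = k*(-k - 19)/(6*(k + 3)*(k + 4)).
Verify: 2*(k - 5)/(k**3 + 12*k**2 + 47*k + 60) matches t_k.
Evaluate s at k=6 and k=2: -5/18 and -7/30; difference -2/45.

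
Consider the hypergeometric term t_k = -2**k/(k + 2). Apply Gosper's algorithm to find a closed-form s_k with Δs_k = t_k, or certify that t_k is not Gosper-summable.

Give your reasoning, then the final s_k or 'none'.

r(k) = 2*(k + 2)/(k + 3) after simplifying.
A = 2*k + 4, B = k + 3, C = 1.
Need (2*k + 4)·f(k+1) − (k + 2)·f(k) = 1.
From deg A=1, deg B=1, deg C=0: d=-1.
d = -1 < 0 ⇒ no nonzero polynomial f; not summable.

not Gosper-summable; s_k does not exist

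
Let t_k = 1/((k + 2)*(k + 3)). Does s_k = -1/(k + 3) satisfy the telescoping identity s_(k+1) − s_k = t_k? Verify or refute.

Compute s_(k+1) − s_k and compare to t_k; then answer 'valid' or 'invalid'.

s_(k+1) = -1/(k + 4)
s_(k+1) − s_k = 1/((k + 3)*(k + 4))
(s_(k+1) − s_k) − t_k = -2/(k**3 + 9*k**2 + 26*k + 24)

Invalid: residual -2/(k**3 + 9*k**2 + 26*k + 24) ≠ 0.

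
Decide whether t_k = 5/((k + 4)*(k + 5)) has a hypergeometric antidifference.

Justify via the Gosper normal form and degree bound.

Yes. s_k = 5*k/(4*(k + 4)).

Step 1: r(k) = (k + 4)/(k + 6).
Factor: A=k + 4; B=k + 6; C=1.
Need (k + 4)·f(k+1) − (k + 5)·f(k) = 1.
d = 1 from the (1,1,0) case.
A polynomial solution: f(k) = k/4.
Get s_k = R·t_k = 5*k/(4*(k + 4)) with R(k) = B(k−1)f(k)/C(k) = k*(k + 5)/4.
Verify: 5/(k**2 + 9*k + 20) matches t_k.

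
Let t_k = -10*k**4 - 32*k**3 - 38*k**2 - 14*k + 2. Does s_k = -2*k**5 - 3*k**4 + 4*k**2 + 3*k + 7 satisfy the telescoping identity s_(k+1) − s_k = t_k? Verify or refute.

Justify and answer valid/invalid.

s_(k+1) = 3*k - 2*(k + 1)**5 - 3*(k + 1)**4 + 4*(k + 1)**2 + 10
s_(k+1) − s_k = -10*k**4 - 32*k**3 - 38*k**2 - 14*k + 2
(s_(k+1) − s_k) − t_k = 0

Valid — Δs_k = t_k.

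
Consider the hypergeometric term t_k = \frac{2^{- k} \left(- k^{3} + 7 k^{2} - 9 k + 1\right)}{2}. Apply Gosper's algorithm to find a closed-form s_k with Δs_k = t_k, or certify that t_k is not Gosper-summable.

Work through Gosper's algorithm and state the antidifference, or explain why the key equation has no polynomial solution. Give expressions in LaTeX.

s_k = 2^{- k} k \left(k^{2} - 4 k + 4\right)

The ratio is (k**3/2 - 2*k**2 - k + 1)/(k**3 - 7*k**2 + 9*k - 1).
Factor: A=1/2; B=1; C=k**3 - 7*k**2 + 9*k - 1.
f must satisfy (1/2)·f(k+1) − (1)·f(k) = k**3 - 7*k**2 + 9*k - 1.
Bound: deg f ≤ 3.
Solving with deg f ≤ 3: f(k) = -2*k*(k - 2)**2.
So s_k = (B(k−1)f/C)·t_k = (-2*k*(k - 2)**2/(k**3 - 7*k**2 + 9*k - 1))·t_k = k*(k**2 - 4*k + 4)/2**k.
Verify: (-k**3 + 7*k**2 - 9*k + 1)/(2*2**k) matches t_k.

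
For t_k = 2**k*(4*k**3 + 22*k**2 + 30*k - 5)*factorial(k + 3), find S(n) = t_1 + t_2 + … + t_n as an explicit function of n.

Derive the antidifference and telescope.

t_(k+1)/t_k = 2*(4*k**4 + 50*k**3 + 222*k**2 + 395*k + 204)/(4*k**3 + 22*k**2 + 30*k - 5).
Take A(k)=2*k + 8, B(k)=1, C(k)=k**3 + 11*k**2/2 + 15*k/2 - 5/4.
Key eq: (2*k + 8)·f(k+1) = (1)·f(k) + (k**3 + 11*k**2/2 + 15*k/2 - 5/4).
From deg A=1, deg B=0, deg C=3: d=2.
Solving with deg f ≤ 2: f(k) = (2*k**2 - 3)/4.
Certificate R = B(k−1)f/C = (2*k**2 - 3)/(4*k**3 + 22*k**2 + 30*k - 5) gives s_k = 2**k*(2*k**2 - 3)*factorial(k + 3).
Δs = 2**k*(4*k**3 + 22*k**2 + 30*k - 5)*factorial(k + 3), as required.
Evaluate: s_(n+1) = 2**(n + 1)*(2*n**2 + 4*n - 1)*factorial(n + 4); subtract s_(1) = -48 ⇒ S(n) = 4*2**n*n**2*factorial(n + 4) + 8*2**n*n*factorial(n + 4) - 2*2**n*factorial(n + 4) + 48.

S(n) = 4*2**n*n**2*factorial(n + 4) + 8*2**n*n*factorial(n + 4) - 2*2**n*factorial(n + 4) + 48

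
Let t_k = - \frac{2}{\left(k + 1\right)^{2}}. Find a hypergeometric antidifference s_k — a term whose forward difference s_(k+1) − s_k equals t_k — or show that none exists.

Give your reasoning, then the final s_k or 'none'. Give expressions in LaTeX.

Ratio r(k) = (k + 1)**2/(k + 2)**2.
Gosper form: A/B · C(k+1)/C(k) with A=k**2 + 2*k + 1, B=k**2 + 4*k + 4, C=1.
Key eq: (k**2 + 2*k + 1)·f(k+1) = (k**2 + 2*k + 1)·f(k) + (1).
deg f ≤ 0 (via 2,2,0).
Generic f = c0 gives residual -1; -1 = 0 cannot hold, so t_k is not Gosper-summable.

no hypergeometric antidifference exists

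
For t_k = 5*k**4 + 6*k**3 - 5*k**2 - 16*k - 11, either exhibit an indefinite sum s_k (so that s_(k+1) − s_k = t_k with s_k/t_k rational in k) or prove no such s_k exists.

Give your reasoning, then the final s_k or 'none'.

Compute t_(k+1)/t_k: get (5*k**4 + 26*k**3 + 43*k**2 + 12*k - 21)/(5*k**4 + 6*k**3 - 5*k**2 - 16*k - 11).
Take A(k)=1, B(k)=1, C(k)=k**4 + 6*k**3/5 - k**2 - 16*k/5 - 11/5.
Key eq: (1)·f(k+1) = (1)·f(k) + (k**4 + 6*k**3/5 - k**2 - 16*k/5 - 11/5).
deg f ≤ 5 (via 0,0,4).
Solve for f: f(k) = k*(k**4 - k**3 - 3*k**2 - 4*k - 4)/5 (degree 5 ≤ 5).
Get s_k = R·t_k = k*(k**4 - k**3 - 3*k**2 - 4*k - 4) with R(k) = B(k−1)f(k)/C(k) = k*(k**4 - k**3 - 3*k**2 - 4*k - 4)/(5*k**4 + 6*k**3 - 5*k**2 - 16*k - 11).
s_(k+1) − s_k = 5*k**4 + 6*k**3 - 5*k**2 - 16*k - 11 = t_k.

s_k = k*(k**4 - k**3 - 3*k**2 - 4*k - 4)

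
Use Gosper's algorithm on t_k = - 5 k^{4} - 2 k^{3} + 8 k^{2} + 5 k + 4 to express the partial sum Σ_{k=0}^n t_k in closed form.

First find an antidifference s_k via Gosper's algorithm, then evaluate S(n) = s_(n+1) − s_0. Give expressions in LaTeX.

S(n) = - n^{5} - 3 n^{4} + 6 n^{2} + 8 n + 4

Ratio r(k) = (5*k**4 + 22*k**3 + 28*k**2 + 5*k - 10)/(5*k**4 + 2*k**3 - 8*k**2 - 5*k - 4).
A = 1, B = 1, C = k**4 + 2*k**3/5 - 8*k**2/5 - k - 4/5.
Solve (1)·f(k+1) − (1)·f(k) = k**4 + 2*k**3/5 - 8*k**2/5 - k - 4/5.
deg f ≤ 5 (via 0,0,4).
Solving with deg f ≤ 5: f(k) = k*(k**4 - 2*k**3 - 2*k**2 + 2*k - 3)/5.
Get s_k = R·t_k = k*(-k**4 + 2*k**3 + 2*k**2 - 2*k + 3) with R(k) = B(k−1)f(k)/C(k) = k*(k**4 - 2*k**3 - 2*k**2 + 2*k - 3)/(5*k**4 + 2*k**3 - 8*k**2 - 5*k - 4).
Check: Δs_k = -5*k**4 - 2*k**3 + 8*k**2 + 5*k + 4. ✓
Telescope: S(n) = s_(n+1) − s_(0) = -n**5 - 3*n**4 + 6*n**2 + 8*n + 4 − (0) = -n**5 - 3*n**4 + 6*n**2 + 8*n + 4.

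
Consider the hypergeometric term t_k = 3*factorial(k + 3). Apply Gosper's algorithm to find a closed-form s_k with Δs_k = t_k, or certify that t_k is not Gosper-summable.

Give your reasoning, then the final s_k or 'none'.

not Gosper-summable; s_k does not exist

t_(k+1)/t_k = k + 4.
Gosper form: A/B · C(k+1)/C(k) with A=k + 4, B=1, C=1.
Set up (k + 4)·f(k+1) − (1)·f(k) − (1) = 0.
Bound: deg f ≤ -1.
Negative degree bound (-1): no f exists, t_k not Gosper-summable.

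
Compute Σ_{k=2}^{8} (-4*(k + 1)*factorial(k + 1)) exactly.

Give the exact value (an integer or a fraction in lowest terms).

Step 1: r(k) = (k + 2)**2/(k + 1).
Factor: A=k + 2; B=1; C=k + 1.
f must satisfy (k + 2)·f(k+1) − (1)·f(k) = k + 1.
From deg A=1, deg B=0, deg C=1: d=0.
Solving with deg f ≤ 0: f(k) = 1.
Certificate R = B(k−1)f/C = 1/(k + 1) gives s_k = -4*factorial(k + 1).
s_(k+1) − s_k = -4*(k + 1)*factorial(k + 1) = t_k.
Sum = s_(9) − s_(2); s_(9) = -14515200, s_(2) = -24 ⇒ -14515176.

Σ = -14515176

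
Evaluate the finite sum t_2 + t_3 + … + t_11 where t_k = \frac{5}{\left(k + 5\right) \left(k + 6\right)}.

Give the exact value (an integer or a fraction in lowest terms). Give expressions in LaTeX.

Σ = 50/119

Step 1: r(k) = (k + 5)/(k + 7).
Gosper form: A/B · C(k+1)/C(k) with A=k + 5, B=k + 7, C=1.
Key eq: (k + 5)·f(k+1) = (k + 6)·f(k) + (1).
From deg A=1, deg B=1, deg C=0: d=1.
Coefficient equations give f(k) = k/5.
Certificate R = B(k−1)f/C = k*(k + 6)/5 gives s_k = k/(k + 5).
Verify: 5/(k**2 + 11*k + 30) matches t_k.
Σ_(k=2)^(11) t_k = s_(12) − s_(2) = 12/17 − (2/7) = 50/119.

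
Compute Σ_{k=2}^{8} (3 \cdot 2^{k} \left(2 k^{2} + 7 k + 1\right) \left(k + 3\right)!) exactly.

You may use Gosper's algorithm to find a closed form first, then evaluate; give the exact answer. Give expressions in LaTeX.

r(k) = 2*(2*k**3 + 19*k**2 + 54*k + 40)/(2*k**2 + 7*k + 1) after simplifying.
Factor: A=2*k + 8; B=1; C=k**2 + 7*k/2 + 1/2.
Need (2*k + 8)·f(k+1) − (1)·f(k) = k**2 + 7*k/2 + 1/2.
Degrees (1,0,2) ⇒ d ≤ 1.
Match coefficients ⇒ f(k) = (k - 1)/2.
Then R = B(k−1)f/C = (k - 1)/(2*k**2 + 7*k + 1), so s_k = R(k)·t_k = 3*2**k*(k - 1)*factorial(k + 3).
Δs = 3*2**k*(2*k**2 + 7*k + 1)*factorial(k + 3), as required.
Telescoping: Σ = s_(9) − s_(2) = 5885971660800 − (1440) = 5885971659360.

Σ = 5885971659360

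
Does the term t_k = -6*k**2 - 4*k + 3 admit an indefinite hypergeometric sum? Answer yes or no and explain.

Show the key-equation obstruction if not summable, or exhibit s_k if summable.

The ratio is (6*k**2 + 16*k + 7)/(6*k**2 + 4*k - 3).
So A=1 and B=1, with C=k**2 + 2*k/3 - 1/2.
f must satisfy (1)·f(k+1) − (1)·f(k) = k**2 + 2*k/3 - 1/2.
From deg A=0, deg B=0, deg C=2: d=3.
Solve for f: f(k) = k*(2*k**2 - k - 4)/6 (degree 3 ≤ 3).
Then R = B(k−1)f/C = k*(2*k**2 - k - 4)/(6*k**2 + 4*k - 3), so s_k = R(k)·t_k = k*(-2*k**2 + k + 4).
Δs = -6*k**2 - 4*k + 3, as required.

Yes. s_k = k*(-2*k**2 + k + 4).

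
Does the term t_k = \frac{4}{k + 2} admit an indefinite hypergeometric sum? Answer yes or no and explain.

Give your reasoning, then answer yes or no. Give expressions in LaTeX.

r(k) = (k + 2)/(k + 3) after simplifying.
A = k + 2, B = k + 3, C = 1.
Solve (k + 2)·f(k+1) − (k + 2)·f(k) = 1.
Degrees (1,1,0) ⇒ d ≤ 0.
Generic f = c0 gives residual -1; -1 = 0 cannot hold, so t_k is not Gosper-summable.

No; the coefficient equations for f are inconsistent.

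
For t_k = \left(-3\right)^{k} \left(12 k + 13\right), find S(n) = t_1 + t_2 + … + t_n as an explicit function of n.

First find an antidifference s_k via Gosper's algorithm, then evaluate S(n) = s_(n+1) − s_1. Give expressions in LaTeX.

The ratio is 3*(-12*k - 25)/(12*k + 13).
A = -3, B = 1, C = k + 13/12.
Key eq: (-3)·f(k+1) = (1)·f(k) + (k + 13/12).
deg f ≤ 1 (via 0,0,1).
Solving with deg f ≤ 1: f(k) = -(3*k + 1)/12.
Get s_k = R·t_k = (-3)**k*(-3*k - 1) with R(k) = B(k−1)f(k)/C(k) = -(3*k + 1)/(12*k + 13).
Verify: (-3)**k*(12*k + 13) matches t_k.
Telescope: S(n) = s_(n+1) − s_(1) = 3*(-3)**n*(3*n + 4) − (12) = 9*(-3)**n*n + 12*(-3)**n - 12.

S(n) = 9 \left(-3\right)^{n} n + 12 \left(-3\right)^{n} - 12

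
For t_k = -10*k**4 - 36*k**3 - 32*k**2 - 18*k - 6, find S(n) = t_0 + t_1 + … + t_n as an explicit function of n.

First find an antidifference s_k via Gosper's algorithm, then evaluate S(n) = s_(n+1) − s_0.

S(n) = -2*n**5 - 14*n**4 - 32*n**3 - 34*n**2 - 20*n - 6

r(k) = (5*k**4 + 38*k**3 + 100*k**2 + 115*k + 51)/(5*k**4 + 18*k**3 + 16*k**2 + 9*k + 3) after simplifying.
A = 1, B = 1, C = k**4 + 18*k**3/5 + 16*k**2/5 + 9*k/5 + 3/5.
f must satisfy (1)·f(k+1) − (1)·f(k) = k**4 + 18*k**3/5 + 16*k**2/5 + 9*k/5 + 3/5.
deg f ≤ 5 (via 0,0,4).
A polynomial solution: f(k) = k*(k**4 + 2*k**3 - 2*k**2 + k + 1)/5.
Certificate R = B(k−1)f/C = k*(k**4 + 2*k**3 - 2*k**2 + k + 1)/(5*k**4 + 18*k**3 + 16*k**2 + 9*k + 3) gives s_k = 2*k*(-k**4 - 2*k**3 + 2*k**2 - k - 1).
s_(k+1) − s_k = -10*k**4 - 36*k**3 - 32*k**2 - 18*k - 6 = t_k.
Telescope: S(n) = s_(n+1) − s_(0) = -2*n**5 - 14*n**4 - 32*n**3 - 34*n**2 - 20*n - 6 − (0) = -2*n**5 - 14*n**4 - 32*n**3 - 34*n**2 - 20*n - 6.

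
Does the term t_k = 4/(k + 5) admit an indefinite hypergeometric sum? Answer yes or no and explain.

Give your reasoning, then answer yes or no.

The ratio is (k + 5)/(k + 6).
Factor: A=k + 5; B=k + 6; C=1.
Solve (k + 5)·f(k+1) − (k + 5)·f(k) = 1.
Bound: deg f ≤ 0.
Write f(k) = c0. Then LHS − RHS = -1, requiring -1 = 0: contradictory. No certificate.

No — t_k has no hypergeometric antidifference.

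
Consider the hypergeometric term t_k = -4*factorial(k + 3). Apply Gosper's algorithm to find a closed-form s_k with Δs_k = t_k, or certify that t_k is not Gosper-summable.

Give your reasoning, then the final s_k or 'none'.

none (Gosper's algorithm certifies no s_k)

t_(k+1)/t_k = k + 4.
Normal form (A,B,C) = (k + 4, 1, 1).
f must satisfy (k + 4)·f(k+1) − (1)·f(k) = 1.
d = -1 from the (1,0,0) case.
deg f ≤ -1 is impossible — no certificate.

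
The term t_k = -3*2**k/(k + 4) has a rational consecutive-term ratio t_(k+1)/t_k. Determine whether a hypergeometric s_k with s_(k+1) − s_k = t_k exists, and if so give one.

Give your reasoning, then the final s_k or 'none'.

The ratio is 2*(k + 4)/(k + 5).
Take A(k)=2*k + 8, B(k)=k + 5, C(k)=1.
Solve (2*k + 8)·f(k+1) − (k + 4)·f(k) = 1.
From deg A=1, deg B=1, deg C=0: d=-1.
Bound -1 < 0, so the key equation has no polynomial solution.

no hypergeometric antidifference exists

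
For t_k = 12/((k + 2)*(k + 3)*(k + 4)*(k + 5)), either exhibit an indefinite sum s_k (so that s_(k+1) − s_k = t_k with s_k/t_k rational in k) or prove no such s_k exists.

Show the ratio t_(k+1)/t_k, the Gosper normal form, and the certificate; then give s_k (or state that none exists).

s_k = k*(k**2 + 9*k + 26)/(6*(k + 2)*(k + 3)*(k + 4))

The ratio is (k + 2)/(k + 6).
Normal form (A,B,C) = (k + 2, k + 6, 1).
Set up (k + 2)·f(k+1) − (k + 5)·f(k) − (1) = 0.
Bound: deg f ≤ 3.
Solve for f: f(k) = k*(k**2 + 9*k + 26)/72 (degree 3 ≤ 3).
Get s_k = R·t_k = k*(k**2 + 9*k + 26)/(6*(k + 2)*(k + 3)*(k + 4)) with R(k) = B(k−1)f(k)/C(k) = k*(k + 5)*(k**2 + 9*k + 26)/72.
Check: Δs_k = 12/(k**4 + 14*k**3 + 71*k**2 + 154*k + 120). ✓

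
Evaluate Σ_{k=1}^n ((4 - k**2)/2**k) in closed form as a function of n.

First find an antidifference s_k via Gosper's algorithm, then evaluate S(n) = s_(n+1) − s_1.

S(n) = (-2**(n + 1) + n**2 + 4*n + 2)/2**n

Ratio r(k) = ((k + 1)**2 - 4)/(2*(k**2 - 4)).
Normal form (A,B,C) = (1/2, 1, k**2 - 4).
f must satisfy (1/2)·f(k+1) − (1)·f(k) = k**2 - 4.
Degrees (0,0,2) ⇒ d ≤ 2.
A polynomial solution: f(k) = -2*(k**2 + 2*k - 1).
R(k) = B(k−1)·f(k)/C(k) = -2*(k**2 + 2*k - 1)/((k - 2)*(k + 2)); s_k = R·t_k = 2**(1 - k)*(k**2 + 2*k - 1).
s_(k+1) − s_k = (4 - k**2)/2**k = t_k.
Σ_(k=1)^n t_k = s_(n+1) − s_(1) = ((n**2 + 4*n + 2)/2**n) − (2), i.e. (-2**(n + 1) + n**2 + 4*n + 2)/2**n.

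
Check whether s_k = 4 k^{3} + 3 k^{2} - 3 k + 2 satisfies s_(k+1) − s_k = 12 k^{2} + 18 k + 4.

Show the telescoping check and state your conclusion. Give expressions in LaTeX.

s_(k+1) = 4*k**3 + 15*k**2 + 15*k + 6
s_(k+1) − s_k = 12*k**2 + 18*k + 4
(s_(k+1) − s_k) − t_k = 0

Valid: the claim telescopes to t_k.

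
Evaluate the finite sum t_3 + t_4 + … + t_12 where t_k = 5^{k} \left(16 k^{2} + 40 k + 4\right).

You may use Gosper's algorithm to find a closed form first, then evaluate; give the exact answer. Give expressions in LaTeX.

Ratio r(k) = 5*(4*k**2 + 18*k + 15)/(4*k**2 + 10*k + 1).
Factor: A=5; B=1; C=k**2 + 5*k/2 + 1/4.
Solve (5)·f(k+1) − (1)·f(k) = k**2 + 5*k/2 + 1/4.
Bound: deg f ≤ 2.
Solving with deg f ≤ 2: f(k) = (k - 1)*(k + 1)/4.
Get s_k = R·t_k = 4*5**k*(k**2 - 1) with R(k) = B(k−1)f(k)/C(k) = (k - 1)*(k + 1)/(4*k**2 + 10*k + 1).
Verify: 5**k*(16*k**2 + 40*k + 4) matches t_k.
Sum = s_(13) − s_(3); s_(13) = 820312500000, s_(3) = 4000 ⇒ 820312496000.

Σ = 820312496000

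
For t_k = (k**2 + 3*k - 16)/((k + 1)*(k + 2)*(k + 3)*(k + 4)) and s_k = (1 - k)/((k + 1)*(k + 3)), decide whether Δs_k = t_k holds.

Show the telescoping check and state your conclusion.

s_(k+1) = -k/((k + 2)*(k + 4))
s_(k+1) − s_k = (k**2 - k - 8)/(k**4 + 10*k**3 + 35*k**2 + 50*k + 24)
(s_(k+1) − s_k) − t_k = 4*(2 - k)/(k**4 + 10*k**3 + 35*k**2 + 50*k + 24)

Invalid: residual 4*(2 - k)/(k**4 + 10*k**3 + 35*k**2 + 50*k + 24) ≠ 0.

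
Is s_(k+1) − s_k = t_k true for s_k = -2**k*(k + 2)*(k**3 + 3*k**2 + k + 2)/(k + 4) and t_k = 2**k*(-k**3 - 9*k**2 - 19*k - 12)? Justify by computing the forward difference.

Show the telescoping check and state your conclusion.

Invalid: residual 2**(k + 1)*(k**4 + 12*k**3 + 52*k**2 + 87*k + 46)/(k**2 + 9*k + 20) ≠ 0.

s_(k+1) = -2**(k + 1)*(k + 3)*(k + (k + 1)**3 + 3*(k + 1)**2 + 3)/(k + 5)
s_(k+1) − s_k = 2**k*(-k**5 - 16*k**4 - 96*k**3 - 259*k**2 - 314*k - 148)/(k**2 + 9*k + 20)
(s_(k+1) − s_k) − t_k = 2**(k + 1)*(k**4 + 12*k**3 + 52*k**2 + 87*k + 46)/(k**2 + 9*k + 20)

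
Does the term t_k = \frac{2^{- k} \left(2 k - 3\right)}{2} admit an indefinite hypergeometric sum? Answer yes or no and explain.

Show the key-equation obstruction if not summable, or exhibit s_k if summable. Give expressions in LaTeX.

Step 1: r(k) = (2*k - 1)/(2*(2*k - 3)).
Factor: A=1/2; B=1; C=k - 3/2.
f must satisfy (1/2)·f(k+1) − (1)·f(k) = k - 3/2.
Degrees (0,0,1) ⇒ d ≤ 1.
Solve for f: f(k) = 1 - 2*k (degree 1 ≤ 1).
Then R = B(k−1)f/C = -2*(2*k - 1)/(2*k - 3), so s_k = R(k)·t_k = (1 - 2*k)/2**k.
Check: Δs_k = (2*k - 3)/(2*2**k). ✓

Yes. s_k = 2^{- k} \left(1 - 2 k\right).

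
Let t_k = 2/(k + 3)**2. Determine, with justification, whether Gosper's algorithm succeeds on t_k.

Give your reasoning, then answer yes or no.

No — t_k has no hypergeometric antidifference.

Step 1: r(k) = (k + 3)**2/(k + 4)**2.
Gosper form: A/B · C(k+1)/C(k) with A=k**2 + 6*k + 9, B=k**2 + 8*k + 16, C=1.
Solve (k**2 + 6*k + 9)·f(k+1) − (k**2 + 6*k + 9)·f(k) = 1.
deg f ≤ 0 (via 2,2,0).
Write f(k) = c0. Then LHS − RHS = -1, requiring -1 = 0: contradictory. No certificate.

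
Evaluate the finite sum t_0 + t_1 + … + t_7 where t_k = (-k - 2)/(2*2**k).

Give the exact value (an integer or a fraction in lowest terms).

The ratio is (k + 3)/(2*(k + 2)).
Factor: A=1/2; B=1; C=k + 2.
Solve (1/2)·f(k+1) − (1)·f(k) = k + 2.
From deg A=0, deg B=0, deg C=1: d=1.
Solving with deg f ≤ 1: f(k) = -2*(k + 3).
Certificate R = B(k−1)f/C = -2*(k + 3)/(k + 2) gives s_k = (k + 3)/2**k.
Verify: (-k - 2)/(2*2**k) matches t_k.
Evaluate s at k=8 and k=0: 11/256 and 3; difference -757/256.

Σ = -757/256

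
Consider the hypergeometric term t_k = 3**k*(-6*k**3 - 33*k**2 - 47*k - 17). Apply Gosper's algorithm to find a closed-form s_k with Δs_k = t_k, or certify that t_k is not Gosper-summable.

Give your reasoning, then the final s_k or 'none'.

s_k = 3**k*(-3*k**3 - 3*k**2 - k + 2)

Step 1: r(k) = 3*(6*k**3 + 51*k**2 + 131*k + 103)/(6*k**3 + 33*k**2 + 47*k + 17).
Normal form (A,B,C) = (3, 1, k**3 + 11*k**2/2 + 47*k/6 + 17/6).
Key eq: (3)·f(k+1) = (1)·f(k) + (k**3 + 11*k**2/2 + 47*k/6 + 17/6).
d = 3 from the (0,0,3) case.
Coefficient equations give f(k) = (3*k**3 + 3*k**2 + k - 2)/6.
R(k) = B(k−1)·f(k)/C(k) = (3*k**3 + 3*k**2 + k - 2)/(6*k**3 + 33*k**2 + 47*k + 17); s_k = R·t_k = 3**k*(-3*k**3 - 3*k**2 - k + 2).
Check: Δs_k = 3**k*(-6*k**3 - 33*k**2 - 47*k - 17). ✓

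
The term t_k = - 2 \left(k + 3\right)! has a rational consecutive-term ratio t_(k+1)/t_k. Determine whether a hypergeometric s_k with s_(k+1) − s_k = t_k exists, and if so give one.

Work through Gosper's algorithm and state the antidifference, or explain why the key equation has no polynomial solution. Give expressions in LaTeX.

Compute t_(k+1)/t_k: get k + 4.
Normal form (A,B,C) = (k + 4, 1, 1).
Set up (k + 4)·f(k+1) − (1)·f(k) − (1) = 0.
Bound: deg f ≤ -1.
Bound -1 < 0, so the key equation has no polynomial solution.

not Gosper-summable; s_k does not exist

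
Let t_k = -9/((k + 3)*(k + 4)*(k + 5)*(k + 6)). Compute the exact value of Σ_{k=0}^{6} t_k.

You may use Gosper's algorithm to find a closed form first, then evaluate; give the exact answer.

Σ = -21/440

Compute t_(k+1)/t_k: get (k + 3)/(k + 7).
A = k + 3, B = k + 7, C = 1.
Solve (k + 3)·f(k+1) − (k + 6)·f(k) = 1.
Degrees (1,1,0) ⇒ d ≤ 3.
Coefficient equations give f(k) = k*(k**2 + 12*k + 47)/180.
R(k) = B(k−1)·f(k)/C(k) = k*(k + 6)*(k**2 + 12*k + 47)/180; s_k = R·t_k = k*(-k**2 - 12*k - 47)/(20*(k + 3)*(k + 4)*(k + 5)).
s_(k+1) − s_k = -9/(k**4 + 18*k**3 + 119*k**2 + 342*k + 360) = t_k.
Σ_(k=0)^(6) t_k = s_(7) − s_(0) = -21/440 − (0) = -21/440.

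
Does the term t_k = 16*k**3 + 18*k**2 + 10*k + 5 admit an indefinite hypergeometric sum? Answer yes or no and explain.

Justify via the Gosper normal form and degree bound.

Yes. s_k = k*(4*k**3 - 2*k**2 + 3).

Ratio r(k) = (16*k**3 + 66*k**2 + 94*k + 49)/(16*k**3 + 18*k**2 + 10*k + 5).
Factor: A=1; B=1; C=k**3 + 9*k**2/8 + 5*k/8 + 5/16.
Set up (1)·f(k+1) − (1)·f(k) − (k**3 + 9*k**2/8 + 5*k/8 + 5/16) = 0.
Bound: deg f ≤ 4.
Solving with deg f ≤ 4: f(k) = k*(4*k**3 - 2*k**2 + 3)/16.
Certificate R = B(k−1)f/C = k*(4*k**3 - 2*k**2 + 3)/(16*k**3 + 18*k**2 + 10*k + 5) gives s_k = k*(4*k**3 - 2*k**2 + 3).
Verify: 16*k**3 + 18*k**2 + 10*k + 5 matches t_k.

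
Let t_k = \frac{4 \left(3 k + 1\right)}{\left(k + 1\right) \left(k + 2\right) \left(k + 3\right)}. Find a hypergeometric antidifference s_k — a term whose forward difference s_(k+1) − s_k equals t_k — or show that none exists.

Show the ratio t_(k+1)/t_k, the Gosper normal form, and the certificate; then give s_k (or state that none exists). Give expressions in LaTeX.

r(k) = (k + 1)*(3*k + 4)/((k + 4)*(3*k + 1)) after simplifying.
Take A(k)=k + 1, B(k)=k + 4, C(k)=k + 1/3.
Key eq: (k + 1)·f(k+1) = (k + 3)·f(k) + (k + 1/3).
Bound: deg f ≤ 2.
Solve for f: f(k) = k**2/3 (degree 2 ≤ 2).
So s_k = (B(k−1)f/C)·t_k = (k**2*(k + 3)/(3*k + 1))·t_k = 4*k**2/((k + 1)*(k + 2)).
Check: Δs_k = 4*(3*k + 1)/(k**3 + 6*k**2 + 11*k + 6). ✓

s_k = \frac{4 k^{2}}{\left(k + 1\right) \left(k + 2\right)}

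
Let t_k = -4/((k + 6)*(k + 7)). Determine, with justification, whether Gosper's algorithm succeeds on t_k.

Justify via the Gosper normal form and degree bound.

t_(k+1)/t_k = (k + 6)/(k + 8).
Normal form (A,B,C) = (k + 6, k + 8, 1).
Set up (k + 6)·f(k+1) − (k + 7)·f(k) − (1) = 0.
d = 1 from the (1,1,0) case.
Solve for f: f(k) = k/6 (degree 1 ≤ 1).
Certificate R = B(k−1)f/C = k*(k + 7)/6 gives s_k = -2*k/(3*k + 18).
s_(k+1) − s_k = -4/(k**2 + 13*k + 42) = t_k.

Yes. s_k = -2*k/(3*k + 18).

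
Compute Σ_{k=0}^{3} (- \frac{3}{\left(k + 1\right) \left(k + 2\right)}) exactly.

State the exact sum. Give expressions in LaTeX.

The ratio is (k + 1)/(k + 3).
A = k + 1, B = k + 3, C = 1.
Key eq: (k + 1)·f(k+1) = (k + 2)·f(k) + (1).
d = 1 from the (1,1,0) case.
Match coefficients ⇒ f(k) = k.
Then R = B(k−1)f/C = k*(k + 2), so s_k = R(k)·t_k = -3*k/(k + 1).
s_(k+1) − s_k = -3/(k**2 + 3*k + 2) = t_k.
Telescoping: Σ = s_(4) − s_(0) = -12/5 − (0) = -12/5.

Σ = -12/5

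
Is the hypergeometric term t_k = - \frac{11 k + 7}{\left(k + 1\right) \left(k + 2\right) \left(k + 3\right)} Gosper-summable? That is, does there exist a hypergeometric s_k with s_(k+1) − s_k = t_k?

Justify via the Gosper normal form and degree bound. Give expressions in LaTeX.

t_(k+1)/t_k = (k + 1)*(11*k + 18)/((k + 4)*(11*k + 7)).
Normal form (A,B,C) = (k + 1, k + 4, k + 7/11).
Need (k + 1)·f(k+1) − (k + 3)·f(k) = k + 7/11.
Bound: deg f ≤ 2.
Solving with deg f ≤ 2: f(k) = k*(9*k + 5)/22.
Certificate R = B(k−1)f/C = k*(k + 3)*(9*k + 5)/(2*(11*k + 7)) gives s_k = k*(-9*k - 5)/(2*(k + 1)*(k + 2)).
Δs = (-11*k - 7)/(k**3 + 6*k**2 + 11*k + 6), as required.

Yes. s_k = \frac{k \left(- 9 k - 5\right)}{2 \left(k + 1\right) \left(k + 2\right)}.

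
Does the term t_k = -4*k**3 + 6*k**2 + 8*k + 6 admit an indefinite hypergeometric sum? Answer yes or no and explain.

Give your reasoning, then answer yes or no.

Yes. s_k = k*(-k**3 + 4*k**2 + 3).

The ratio is (2*k**3 + 3*k**2 - 4*k - 8)/(2*k**3 - 3*k**2 - 4*k - 3).
So A=1 and B=1, with C=k**3 - 3*k**2/2 - 2*k - 3/2.
f must satisfy (1)·f(k+1) − (1)·f(k) = k**3 - 3*k**2/2 - 2*k - 3/2.
Bound: deg f ≤ 4.
Coefficient equations give f(k) = k*(k**3 - 4*k**2 - 3)/4.
Get s_k = R·t_k = k*(-k**3 + 4*k**2 + 3) with R(k) = B(k−1)f(k)/C(k) = k*(k**3 - 4*k**2 - 3)/(2*(2*k**3 - 3*k**2 - 4*k - 3)).
Check: Δs_k = -4*k**3 + 6*k**2 + 8*k + 6. ✓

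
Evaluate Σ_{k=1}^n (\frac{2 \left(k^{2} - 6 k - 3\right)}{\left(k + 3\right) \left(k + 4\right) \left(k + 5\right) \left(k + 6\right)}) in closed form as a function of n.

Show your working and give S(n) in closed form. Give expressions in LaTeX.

r(k) = (k**3 - k**2 - 20*k - 24)/(k**3 + k**2 - 45*k - 21) after simplifying.
Normal form (A,B,C) = (k + 3, k + 7, k**2 - 6*k - 3).
Set up (k + 3)·f(k+1) − (k + 6)·f(k) − (k**2 - 6*k - 3) = 0.
Degrees (1,1,2) ⇒ d ≤ 3.
A polynomial solution: f(k) = k*(k**2 - 108*k - 13)/120.
Get s_k = R·t_k = k*(k**2 - 108*k - 13)/(60*(k + 3)*(k + 4)*(k + 5)) with R(k) = B(k−1)f(k)/C(k) = k*(k + 6)*(k**2 - 108*k - 13)/(120*(k**2 - 6*k - 3)).
s_(k+1) − s_k = 2*(k**2 - 6*k - 3)/(k**4 + 18*k**3 + 119*k**2 + 342*k + 360) = t_k.
Σ_(k=1)^n t_k = s_(n+1) − s_(1) = ((n**3 - 105*n**2 - 226*n - 120)/(60*(n**3 + 15*n**2 + 74*n + 120))) − (-1/60), i.e. n*(n**2 - 45*n - 76)/(30*(n**3 + 15*n**2 + 74*n + 120)).

S(n) = \frac{n \left(n^{2} - 45 n - 76\right)}{30 \left(n^{3} + 15 n^{2} + 74 n + 120\right)}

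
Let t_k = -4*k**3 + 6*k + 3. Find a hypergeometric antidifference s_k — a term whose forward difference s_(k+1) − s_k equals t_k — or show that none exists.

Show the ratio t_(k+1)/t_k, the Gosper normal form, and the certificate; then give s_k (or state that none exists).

Compute t_(k+1)/t_k: get (6*k - 4*(k + 1)**3 + 9)/(-4*k**3 + 6*k + 3).
Gosper form: A/B · C(k+1)/C(k) with A=1, B=1, C=k**3 - 3*k/2 - 3/4.
f must satisfy (1)·f(k+1) − (1)·f(k) = k**3 - 3*k/2 - 3/4.
Degrees (0,0,3) ⇒ d ≤ 4.
A polynomial solution: f(k) = k**2*(k**2 - 2*k - 2)/4.
So s_k = (B(k−1)f/C)·t_k = (k**2*(k**2 - 2*k - 2)/(4*k**3 - 6*k - 3))·t_k = k**2*(-k**2 + 2*k + 2).
Verify: -4*k**3 + 6*k + 3 matches t_k.

s_k = k**2*(-k**2 + 2*k + 2)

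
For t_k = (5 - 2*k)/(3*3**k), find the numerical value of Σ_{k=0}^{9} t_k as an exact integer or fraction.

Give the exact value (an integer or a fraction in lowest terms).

Compute t_(k+1)/t_k: get (2*k - 3)/(3*(2*k - 5)).
Normal form (A,B,C) = (1/3, 1, k - 5/2).
Key eq: (1/3)·f(k+1) = (1)·f(k) + (k - 5/2).
Bound: deg f ≤ 1.
Solve for f: f(k) = -3*(k - 2)/2 (degree 1 ≤ 1).
So s_k = (B(k−1)f/C)·t_k = (-3*(k - 2)/(2*k - 5))·t_k = (k - 2)/3**k.
s_(k+1) − s_k = (5 - 2*k)/(3*3**k) = t_k.
Sum = s_(10) − s_(0); s_(10) = 8/59049, s_(0) = -2 ⇒ 118106/59049.

Σ = 118106/59049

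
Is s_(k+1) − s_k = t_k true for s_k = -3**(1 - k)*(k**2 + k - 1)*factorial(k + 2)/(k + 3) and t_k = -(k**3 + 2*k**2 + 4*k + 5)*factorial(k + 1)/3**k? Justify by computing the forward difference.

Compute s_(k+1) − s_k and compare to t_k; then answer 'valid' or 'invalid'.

Invalid: residual (k**4 + 5*k**3 + 7*k**2 + 14*k + 18)*factorial(k + 1)/(3**k*(k + 3)*(k + 4)) ≠ 0.

s_(k+1) = -(k**2 + 3*k + 1)*factorial(k + 3)/(3**k*(k + 4))
s_(k+1) − s_k = -(k**4 + 6*k**3 + 13*k**2 + 24*k + 21)*factorial(k + 2)/(3**k*(k + 3)*(k + 4))
(s_(k+1) − s_k) − t_k = (k**4 + 5*k**3 + 7*k**2 + 14*k + 18)*factorial(k + 1)/(3**k*(k + 3)*(k + 4))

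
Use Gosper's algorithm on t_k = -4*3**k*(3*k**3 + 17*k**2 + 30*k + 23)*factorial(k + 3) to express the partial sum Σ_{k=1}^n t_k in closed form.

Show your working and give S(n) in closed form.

t_(k+1)/t_k = 3*(3*k**4 + 38*k**3 + 177*k**2 + 365*k + 292)/(3*k**3 + 17*k**2 + 30*k + 23).
A = 3*k + 12, B = 1, C = k**3 + 17*k**2/3 + 10*k + 23/3.
f must satisfy (3*k + 12)·f(k+1) − (1)·f(k) = k**3 + 17*k**2/3 + 10*k + 23/3.
d = 2 from the (1,0,3) case.
Solving with deg f ≤ 2: f(k) = (k**2 + 1)/3.
R(k) = B(k−1)·f(k)/C(k) = (k**2 + 1)/(3*k**3 + 17*k**2 + 30*k + 23); s_k = R·t_k = -4*3**k*(k**2 + 1)*factorial(k + 3).
s_(k+1) − s_k = -4*3**k*(3*k**3 + 17*k**2 + 30*k + 23)*factorial(k + 3) = t_k.
Telescope: S(n) = s_(n+1) − s_(1) = -12*3**n*(n**2 + 2*n + 2)*factorial(n + 4) − (-576) = -12*3**n*n**2*factorial(n + 4) - 24*3**n*n*factorial(n + 4) - 24*3**n*factorial(n + 4) + 576.

S(n) = -12*3**n*n**2*factorial(n + 4) - 24*3**n*n*factorial(n + 4) - 24*3**n*factorial(n + 4) + 576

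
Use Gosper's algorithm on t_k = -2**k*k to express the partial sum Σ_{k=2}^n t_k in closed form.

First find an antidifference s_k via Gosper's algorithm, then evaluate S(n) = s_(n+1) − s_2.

S(n) = 2**(n + 1)*(1 - n)

r(k) = 2 + 2/k after simplifying.
Factor: A=2; B=1; C=k.
Key eq: (2)·f(k+1) = (1)·f(k) + (k).
deg f ≤ 1 (via 0,0,1).
Match coefficients ⇒ f(k) = k - 2.
Certificate R = B(k−1)f/C = (k - 2)/k gives s_k = 2**k*(2 - k).
Δs = -2**k*k, as required.
Σ_(k=2)^n t_k = s_(n+1) − s_(2) = (2**(n + 1)*(1 - n)) − (0), i.e. 2**(n + 1)*(1 - n).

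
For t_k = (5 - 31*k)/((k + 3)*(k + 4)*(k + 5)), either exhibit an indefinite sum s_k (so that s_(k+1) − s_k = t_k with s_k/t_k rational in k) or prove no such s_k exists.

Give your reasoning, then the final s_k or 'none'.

s_k = k*(16 - 11*k)/(3*(k + 3)*(k + 4))

Ratio r(k) = (k + 3)*(31*k + 26)/((k + 6)*(31*k - 5)).
Take A(k)=k + 3, B(k)=k + 6, C(k)=k - 5/31.
Need (k + 3)·f(k+1) − (k + 5)·f(k) = k - 5/31.
deg f ≤ 2 (via 1,1,1).
A polynomial solution: f(k) = k*(11*k - 16)/93.
Certificate R = B(k−1)f/C = k*(k + 5)*(11*k - 16)/(3*(31*k - 5)) gives s_k = k*(16 - 11*k)/(3*(k + 3)*(k + 4)).
s_(k+1) − s_k = (5 - 31*k)/(k**3 + 12*k**2 + 47*k + 60) = t_k.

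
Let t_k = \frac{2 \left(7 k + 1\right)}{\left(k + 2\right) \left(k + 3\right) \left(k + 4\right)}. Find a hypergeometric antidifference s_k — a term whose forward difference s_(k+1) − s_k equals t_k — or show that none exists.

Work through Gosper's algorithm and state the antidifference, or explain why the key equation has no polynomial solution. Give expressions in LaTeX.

The ratio is (k + 2)*(7*k + 8)/((k + 5)*(7*k + 1)).
Gosper form: A/B · C(k+1)/C(k) with A=k + 2, B=k + 5, C=k + 1/7.
Solve (k + 2)·f(k+1) − (k + 4)·f(k) = k + 1/7.
deg f ≤ 2 (via 1,1,1).
Solve for f: f(k) = k*(5*k - 3)/28 (degree 2 ≤ 2).
R(k) = B(k−1)·f(k)/C(k) = k*(k + 4)*(5*k - 3)/(4*(7*k + 1)); s_k = R·t_k = k*(5*k - 3)/(2*(k + 2)*(k + 3)).
Δs = 2*(7*k + 1)/(k**3 + 9*k**2 + 26*k + 24), as required.

s_k = \frac{k \left(5 k - 3\right)}{2 \left(k + 2\right) \left(k + 3\right)}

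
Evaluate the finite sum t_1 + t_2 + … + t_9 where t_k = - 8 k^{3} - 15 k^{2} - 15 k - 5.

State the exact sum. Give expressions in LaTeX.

Σ = -21195

Ratio r(k) = (8*k**3 + 39*k**2 + 69*k + 43)/(8*k**3 + 15*k**2 + 15*k + 5).
Take A(k)=1, B(k)=1, C(k)=k**3 + 15*k**2/8 + 15*k/8 + 5/8.
Key eq: (1)·f(k+1) = (1)·f(k) + (k**3 + 15*k**2/8 + 15*k/8 + 5/8).
deg f ≤ 4 (via 0,0,3).
Coefficient equations give f(k) = k**2*(2*k**2 + k + 2)/8.
Get s_k = R·t_k = k**2*(-2*k**2 - k - 2) with R(k) = B(k−1)f(k)/C(k) = k**2*(2*k**2 + k + 2)/(8*k**3 + 15*k**2 + 15*k + 5).
Check: Δs_k = -8*k**3 - 15*k**2 - 15*k - 5. ✓
Sum = s_(10) − s_(1); s_(10) = -21200, s_(1) = -5 ⇒ -21195.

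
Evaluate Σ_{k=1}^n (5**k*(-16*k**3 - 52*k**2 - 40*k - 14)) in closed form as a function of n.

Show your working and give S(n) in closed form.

Ratio r(k) = 5*(8*k**3 + 50*k**2 + 96*k + 61)/(8*k**3 + 26*k**2 + 20*k + 7).
Gosper form: A/B · C(k+1)/C(k) with A=5, B=1, C=k**3 + 13*k**2/4 + 5*k/2 + 7/8.
f must satisfy (5)·f(k+1) − (1)·f(k) = k**3 + 13*k**2/4 + 5*k/2 + 7/8.
From deg A=0, deg B=0, deg C=3: d=3.
Coefficient equations give f(k) = (2*k + 1)*(2*k**2 - 2*k + 1)/16.
Certificate R = B(k−1)f/C = (2*k + 1)*(2*k**2 - 2*k + 1)/(2*(8*k**3 + 26*k**2 + 20*k + 7)) gives s_k = 5**k*(-4*k**3 + 2*k**2 - 1).
Verify: 5**k*(-16*k**3 - 52*k**2 - 40*k - 14) matches t_k.
Evaluate: s_(n+1) = 5**(n + 1)*(-4*n**3 - 10*n**2 - 8*n - 3); subtract s_(1) = -15 ⇒ S(n) = -20*5**n*n**3 - 50*5**n*n**2 - 40*5**n*n - 15*5**n + 15.

S(n) = -20*5**n*n**3 - 50*5**n*n**2 - 40*5**n*n - 15*5**n + 15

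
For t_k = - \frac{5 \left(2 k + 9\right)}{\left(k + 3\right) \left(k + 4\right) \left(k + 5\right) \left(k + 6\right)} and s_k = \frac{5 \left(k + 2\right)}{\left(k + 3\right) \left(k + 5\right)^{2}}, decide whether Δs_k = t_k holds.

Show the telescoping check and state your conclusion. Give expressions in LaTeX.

Invalid: residual \frac{15 \left(3 k^{2} + 29 k + 69\right)}{k^{6} + 29 k^{5} + 347 k^{4} + 2191 k^{3} + 7692 k^{2} + 14220 k + 10800} ≠ 0.

s_(k+1) = 5*(k + 3)/((k + 4)*(k + 6)**2)
s_(k+1) − s_k = 5*(-(k + 2)*(k + 4)*(k + 6)**2 + (k + 3)**2*(k + 5)**2)/((k + 3)*(k + 4)*(k + 5)**2*(k + 6)**2)
(s_(k+1) − s_k) − t_k = 15*(3*k**2 + 29*k + 69)/(k**6 + 29*k**5 + 347*k**4 + 2191*k**3 + 7692*k**2 + 14220*k + 10800)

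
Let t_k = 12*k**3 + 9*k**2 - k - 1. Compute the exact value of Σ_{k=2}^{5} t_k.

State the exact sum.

Σ = 3156

Step 1: r(k) = (12*k**3 + 45*k**2 + 53*k + 19)/(12*k**3 + 9*k**2 - k - 1).
Normal form (A,B,C) = (1, 1, k**3 + 3*k**2/4 - k/12 - 1/12).
Need (1)·f(k+1) − (1)·f(k) = k**3 + 3*k**2/4 - k/12 - 1/12.
From deg A=0, deg B=0, deg C=3: d=4.
Match coefficients ⇒ f(k) = k*(3*k**3 - 3*k**2 - 2*k + 1)/12.
Certificate R = B(k−1)f/C = k*(3*k**3 - 3*k**2 - 2*k + 1)/(12*k**3 + 9*k**2 - k - 1) gives s_k = k*(3*k**3 - 3*k**2 - 2*k + 1).
Verify: 12*k**3 + 9*k**2 - k - 1 matches t_k.
Telescoping: Σ = s_(6) − s_(2) = 3174 − (18) = 3156.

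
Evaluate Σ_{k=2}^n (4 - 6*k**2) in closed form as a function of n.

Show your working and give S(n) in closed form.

Compute t_(k+1)/t_k: get (3*(k + 1)**2 - 2)/(3*k**2 - 2).
Gosper form: A/B · C(k+1)/C(k) with A=1, B=1, C=k**2 - 2/3.
Key eq: (1)·f(k+1) = (1)·f(k) + (k**2 - 2/3).
deg f ≤ 3 (via 0,0,2).
Solve for f: f(k) = k*(2*k**2 - 3*k - 3)/6 (degree 3 ≤ 3).
R(k) = B(k−1)·f(k)/C(k) = k*(2*k**2 - 3*k - 3)/(2*(3*k**2 - 2)); s_k = R·t_k = k*(-2*k**2 + 3*k + 3).
Δs = 4 - 6*k**2, as required.
s_(n+1) = -2*n**3 - 3*n**2 + 3*n + 4 and s_(2) = 2, so S(n) = -2*n**3 - 3*n**2 + 3*n + 2.

S(n) = -2*n**3 - 3*n**2 + 3*n + 2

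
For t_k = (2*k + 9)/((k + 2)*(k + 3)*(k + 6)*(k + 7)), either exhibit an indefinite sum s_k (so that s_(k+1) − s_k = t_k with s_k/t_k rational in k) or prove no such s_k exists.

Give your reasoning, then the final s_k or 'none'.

s_k = k*(k + 8)/(12*(k**2 + 8*k + 12))

Compute t_(k+1)/t_k: get (k + 2)*(k + 6)*(2*k + 11)/((k + 4)*(k + 8)*(2*k + 9)).
Normal form (A,B,C) = (k + 2, k + 8, k**3 + 27*k**2/2 + 121*k/2 + 90).
Key eq: (k + 2)·f(k+1) = (k + 7)·f(k) + (k**3 + 27*k**2/2 + 121*k/2 + 90).
From deg A=1, deg B=1, deg C=3: d=5.
Coefficient equations give f(k) = k*(k + 3)*(k + 4)*(k + 5)*(k + 8)/24.
Certificate R = B(k−1)f/C = k*(k + 3)*(k + 7)*(k + 8)/(12*(2*k + 9)) gives s_k = k*(k + 8)/(12*(k**2 + 8*k + 12)).
Check: Δs_k = (2*k + 9)/(k**4 + 18*k**3 + 113*k**2 + 288*k + 252). ✓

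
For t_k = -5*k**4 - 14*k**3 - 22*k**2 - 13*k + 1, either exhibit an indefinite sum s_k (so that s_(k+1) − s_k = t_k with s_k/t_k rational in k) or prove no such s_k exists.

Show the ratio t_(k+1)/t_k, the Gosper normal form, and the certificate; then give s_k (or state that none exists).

t_(k+1)/t_k = (5*k**4 + 34*k**3 + 94*k**2 + 119*k + 53)/(5*k**4 + 14*k**3 + 22*k**2 + 13*k - 1).
Take A(k)=1, B(k)=1, C(k)=k**4 + 14*k**3/5 + 22*k**2/5 + 13*k/5 - 1/5.
f must satisfy (1)·f(k+1) − (1)·f(k) = k**4 + 14*k**3/5 + 22*k**2/5 + 13*k/5 - 1/5.
d = 5 from the (0,0,4) case.
Coefficient equations give f(k) = k*(k**4 + k**3 + 2*k**2 - k - 4)/5.
So s_k = (B(k−1)f/C)·t_k = (k*(k**4 + k**3 + 2*k**2 - k - 4)/(5*k**4 + 14*k**3 + 22*k**2 + 13*k - 1))·t_k = k*(-k**4 - k**3 - 2*k**2 + k + 4).
Check: Δs_k = -5*k**4 - 14*k**3 - 22*k**2 - 13*k + 1. ✓

s_k = k*(-k**4 - k**3 - 2*k**2 + k + 4)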